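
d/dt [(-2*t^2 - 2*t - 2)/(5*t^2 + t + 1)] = 8*t*(t + 2)/(25*t^4 + 10*t^3 + 11*t^2 + 2*t + 1)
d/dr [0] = 0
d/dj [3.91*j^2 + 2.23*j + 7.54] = 7.82*j + 2.23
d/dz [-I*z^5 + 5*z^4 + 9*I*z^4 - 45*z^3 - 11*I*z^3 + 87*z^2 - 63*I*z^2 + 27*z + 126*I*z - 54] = -5*I*z^4 + z^3*(20 + 36*I) + z^2*(-135 - 33*I) + z*(174 - 126*I) + 27 + 126*I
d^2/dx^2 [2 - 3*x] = 0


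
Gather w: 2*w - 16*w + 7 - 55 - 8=-14*w - 56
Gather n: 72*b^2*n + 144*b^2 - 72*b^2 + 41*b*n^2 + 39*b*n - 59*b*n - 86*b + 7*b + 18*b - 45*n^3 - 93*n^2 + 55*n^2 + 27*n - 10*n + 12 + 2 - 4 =72*b^2 - 61*b - 45*n^3 + n^2*(41*b - 38) + n*(72*b^2 - 20*b + 17) + 10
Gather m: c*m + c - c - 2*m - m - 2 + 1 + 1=m*(c - 3)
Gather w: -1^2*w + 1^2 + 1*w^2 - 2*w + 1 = w^2 - 3*w + 2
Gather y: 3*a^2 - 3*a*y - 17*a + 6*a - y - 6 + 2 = 3*a^2 - 11*a + y*(-3*a - 1) - 4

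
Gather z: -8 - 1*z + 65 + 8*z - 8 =7*z + 49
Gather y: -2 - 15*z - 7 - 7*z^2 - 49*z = -7*z^2 - 64*z - 9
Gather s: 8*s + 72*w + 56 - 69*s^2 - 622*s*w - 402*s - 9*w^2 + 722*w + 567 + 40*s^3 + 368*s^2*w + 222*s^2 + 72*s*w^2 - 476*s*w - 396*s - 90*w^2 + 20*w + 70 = 40*s^3 + s^2*(368*w + 153) + s*(72*w^2 - 1098*w - 790) - 99*w^2 + 814*w + 693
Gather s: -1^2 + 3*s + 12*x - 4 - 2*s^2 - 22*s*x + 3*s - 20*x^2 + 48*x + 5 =-2*s^2 + s*(6 - 22*x) - 20*x^2 + 60*x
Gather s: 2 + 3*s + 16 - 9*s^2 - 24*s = -9*s^2 - 21*s + 18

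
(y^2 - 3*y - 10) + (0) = y^2 - 3*y - 10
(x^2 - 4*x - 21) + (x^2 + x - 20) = 2*x^2 - 3*x - 41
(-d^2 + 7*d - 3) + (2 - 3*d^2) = -4*d^2 + 7*d - 1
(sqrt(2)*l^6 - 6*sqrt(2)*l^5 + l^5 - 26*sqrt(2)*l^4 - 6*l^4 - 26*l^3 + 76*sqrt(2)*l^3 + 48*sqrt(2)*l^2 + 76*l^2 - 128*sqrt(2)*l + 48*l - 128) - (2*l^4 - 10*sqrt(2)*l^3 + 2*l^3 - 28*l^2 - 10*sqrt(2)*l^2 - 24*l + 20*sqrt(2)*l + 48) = sqrt(2)*l^6 - 6*sqrt(2)*l^5 + l^5 - 26*sqrt(2)*l^4 - 8*l^4 - 28*l^3 + 86*sqrt(2)*l^3 + 58*sqrt(2)*l^2 + 104*l^2 - 148*sqrt(2)*l + 72*l - 176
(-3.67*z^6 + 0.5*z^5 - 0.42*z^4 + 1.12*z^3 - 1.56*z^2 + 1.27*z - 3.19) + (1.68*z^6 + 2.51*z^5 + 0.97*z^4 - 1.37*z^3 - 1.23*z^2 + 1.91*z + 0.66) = -1.99*z^6 + 3.01*z^5 + 0.55*z^4 - 0.25*z^3 - 2.79*z^2 + 3.18*z - 2.53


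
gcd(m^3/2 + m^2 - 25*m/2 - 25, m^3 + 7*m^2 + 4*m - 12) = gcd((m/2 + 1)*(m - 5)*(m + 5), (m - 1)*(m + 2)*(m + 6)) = m + 2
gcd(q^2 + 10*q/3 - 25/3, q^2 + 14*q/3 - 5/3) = q + 5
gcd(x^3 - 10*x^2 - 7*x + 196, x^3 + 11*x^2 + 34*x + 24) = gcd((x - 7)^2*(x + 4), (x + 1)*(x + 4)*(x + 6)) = x + 4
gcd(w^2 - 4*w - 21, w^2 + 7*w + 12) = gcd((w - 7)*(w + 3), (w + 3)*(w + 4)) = w + 3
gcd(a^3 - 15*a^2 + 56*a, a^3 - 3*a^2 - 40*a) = a^2 - 8*a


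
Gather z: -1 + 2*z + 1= 2*z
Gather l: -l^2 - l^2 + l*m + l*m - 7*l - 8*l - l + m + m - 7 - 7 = -2*l^2 + l*(2*m - 16) + 2*m - 14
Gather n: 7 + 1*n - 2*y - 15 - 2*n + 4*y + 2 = -n + 2*y - 6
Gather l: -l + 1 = 1 - l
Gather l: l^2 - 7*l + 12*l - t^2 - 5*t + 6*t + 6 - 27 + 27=l^2 + 5*l - t^2 + t + 6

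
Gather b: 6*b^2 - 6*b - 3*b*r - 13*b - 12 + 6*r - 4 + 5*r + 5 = 6*b^2 + b*(-3*r - 19) + 11*r - 11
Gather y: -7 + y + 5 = y - 2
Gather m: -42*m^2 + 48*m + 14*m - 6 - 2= -42*m^2 + 62*m - 8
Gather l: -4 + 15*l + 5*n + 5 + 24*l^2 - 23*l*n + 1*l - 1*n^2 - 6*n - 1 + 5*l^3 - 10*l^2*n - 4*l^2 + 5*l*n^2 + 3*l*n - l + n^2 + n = 5*l^3 + l^2*(20 - 10*n) + l*(5*n^2 - 20*n + 15)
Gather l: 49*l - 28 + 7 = 49*l - 21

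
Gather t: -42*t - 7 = -42*t - 7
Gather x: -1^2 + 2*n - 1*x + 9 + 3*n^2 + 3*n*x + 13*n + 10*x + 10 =3*n^2 + 15*n + x*(3*n + 9) + 18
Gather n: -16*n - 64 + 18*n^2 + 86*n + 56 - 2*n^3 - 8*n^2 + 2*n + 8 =-2*n^3 + 10*n^2 + 72*n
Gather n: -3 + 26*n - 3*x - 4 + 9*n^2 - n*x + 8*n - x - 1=9*n^2 + n*(34 - x) - 4*x - 8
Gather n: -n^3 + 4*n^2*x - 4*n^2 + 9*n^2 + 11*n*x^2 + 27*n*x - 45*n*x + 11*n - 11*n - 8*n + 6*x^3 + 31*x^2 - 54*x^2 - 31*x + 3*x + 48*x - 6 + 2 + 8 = -n^3 + n^2*(4*x + 5) + n*(11*x^2 - 18*x - 8) + 6*x^3 - 23*x^2 + 20*x + 4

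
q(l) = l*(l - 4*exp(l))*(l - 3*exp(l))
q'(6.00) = 25254303.39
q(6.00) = 11616896.93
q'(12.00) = 7946545239750.33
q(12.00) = 3814269531595.71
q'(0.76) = 108.60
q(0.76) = 33.49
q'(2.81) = 20368.83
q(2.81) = 8407.10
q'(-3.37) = 32.88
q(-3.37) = -41.05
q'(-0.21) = 6.84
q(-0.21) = -1.92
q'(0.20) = 21.42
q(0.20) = 3.25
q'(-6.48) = 125.66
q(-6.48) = -272.55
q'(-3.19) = 29.32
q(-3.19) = -35.46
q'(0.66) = 81.75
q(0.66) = 24.04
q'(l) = l*(1 - 4*exp(l))*(l - 3*exp(l)) + l*(1 - 3*exp(l))*(l - 4*exp(l)) + (l - 4*exp(l))*(l - 3*exp(l)) = -7*l^2*exp(l) + 3*l^2 + 24*l*exp(2*l) - 14*l*exp(l) + 12*exp(2*l)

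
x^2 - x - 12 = (x - 4)*(x + 3)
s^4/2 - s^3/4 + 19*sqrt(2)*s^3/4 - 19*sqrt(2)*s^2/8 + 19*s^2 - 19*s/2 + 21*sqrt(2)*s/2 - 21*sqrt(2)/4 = (s/2 + sqrt(2)/2)*(s - 1/2)*(s + 3*sqrt(2)/2)*(s + 7*sqrt(2))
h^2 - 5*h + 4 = (h - 4)*(h - 1)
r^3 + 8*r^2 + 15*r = r*(r + 3)*(r + 5)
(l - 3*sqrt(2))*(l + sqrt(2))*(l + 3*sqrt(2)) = l^3 + sqrt(2)*l^2 - 18*l - 18*sqrt(2)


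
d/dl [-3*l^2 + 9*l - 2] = 9 - 6*l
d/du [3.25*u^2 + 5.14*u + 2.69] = 6.5*u + 5.14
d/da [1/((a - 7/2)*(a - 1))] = 2*(9 - 4*a)/(4*a^4 - 36*a^3 + 109*a^2 - 126*a + 49)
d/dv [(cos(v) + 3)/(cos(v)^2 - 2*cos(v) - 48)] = (cos(v)^2 + 6*cos(v) + 42)*sin(v)/(sin(v)^2 + 2*cos(v) + 47)^2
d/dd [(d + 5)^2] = 2*d + 10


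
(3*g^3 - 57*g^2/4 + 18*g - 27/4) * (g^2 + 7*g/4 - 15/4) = 3*g^5 - 9*g^4 - 291*g^3/16 + 1251*g^2/16 - 1269*g/16 + 405/16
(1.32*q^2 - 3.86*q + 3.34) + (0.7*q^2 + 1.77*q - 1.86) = 2.02*q^2 - 2.09*q + 1.48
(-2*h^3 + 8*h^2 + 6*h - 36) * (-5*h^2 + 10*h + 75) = 10*h^5 - 60*h^4 - 100*h^3 + 840*h^2 + 90*h - 2700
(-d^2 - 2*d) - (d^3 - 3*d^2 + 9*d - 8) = -d^3 + 2*d^2 - 11*d + 8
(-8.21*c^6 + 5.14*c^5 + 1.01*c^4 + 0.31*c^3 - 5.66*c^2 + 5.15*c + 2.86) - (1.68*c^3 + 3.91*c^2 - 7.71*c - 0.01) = -8.21*c^6 + 5.14*c^5 + 1.01*c^4 - 1.37*c^3 - 9.57*c^2 + 12.86*c + 2.87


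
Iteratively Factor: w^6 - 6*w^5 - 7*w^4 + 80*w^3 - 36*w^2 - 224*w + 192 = (w - 4)*(w^5 - 2*w^4 - 15*w^3 + 20*w^2 + 44*w - 48) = (w - 4)^2*(w^4 + 2*w^3 - 7*w^2 - 8*w + 12) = (w - 4)^2*(w - 2)*(w^3 + 4*w^2 + w - 6) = (w - 4)^2*(w - 2)*(w + 3)*(w^2 + w - 2) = (w - 4)^2*(w - 2)*(w - 1)*(w + 3)*(w + 2)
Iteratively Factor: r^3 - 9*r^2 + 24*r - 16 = (r - 4)*(r^2 - 5*r + 4) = (r - 4)^2*(r - 1)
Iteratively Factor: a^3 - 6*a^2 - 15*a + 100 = (a - 5)*(a^2 - a - 20) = (a - 5)^2*(a + 4)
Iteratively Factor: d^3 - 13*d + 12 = (d - 3)*(d^2 + 3*d - 4) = (d - 3)*(d + 4)*(d - 1)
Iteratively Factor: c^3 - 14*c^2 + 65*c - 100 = (c - 5)*(c^2 - 9*c + 20) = (c - 5)^2*(c - 4)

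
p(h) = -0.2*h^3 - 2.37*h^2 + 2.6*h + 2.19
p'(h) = -0.6*h^2 - 4.74*h + 2.6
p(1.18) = 1.63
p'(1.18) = -3.83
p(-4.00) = -33.33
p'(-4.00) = 11.96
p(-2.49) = -15.89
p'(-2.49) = 10.68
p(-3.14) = -23.15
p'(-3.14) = 11.57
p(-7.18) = -64.63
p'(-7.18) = 5.70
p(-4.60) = -40.45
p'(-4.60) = 11.71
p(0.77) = 2.70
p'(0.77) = -1.41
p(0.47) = 2.87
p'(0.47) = 0.24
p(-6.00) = -55.53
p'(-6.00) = 9.44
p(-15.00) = 104.94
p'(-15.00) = -61.30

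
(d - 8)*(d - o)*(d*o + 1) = d^3*o - d^2*o^2 - 8*d^2*o + d^2 + 8*d*o^2 - d*o - 8*d + 8*o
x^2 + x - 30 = (x - 5)*(x + 6)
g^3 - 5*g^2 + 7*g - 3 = (g - 3)*(g - 1)^2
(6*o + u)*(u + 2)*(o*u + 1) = 6*o^2*u^2 + 12*o^2*u + o*u^3 + 2*o*u^2 + 6*o*u + 12*o + u^2 + 2*u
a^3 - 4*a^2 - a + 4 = (a - 4)*(a - 1)*(a + 1)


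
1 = 1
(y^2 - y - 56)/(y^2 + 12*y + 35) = (y - 8)/(y + 5)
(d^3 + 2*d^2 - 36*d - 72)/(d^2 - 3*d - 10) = (d^2 - 36)/(d - 5)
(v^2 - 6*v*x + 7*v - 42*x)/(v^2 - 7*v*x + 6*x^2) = (-v - 7)/(-v + x)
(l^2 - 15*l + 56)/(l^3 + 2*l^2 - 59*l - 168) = (l - 7)/(l^2 + 10*l + 21)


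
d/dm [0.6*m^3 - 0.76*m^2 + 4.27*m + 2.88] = 1.8*m^2 - 1.52*m + 4.27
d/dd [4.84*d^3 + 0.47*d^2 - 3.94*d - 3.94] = 14.52*d^2 + 0.94*d - 3.94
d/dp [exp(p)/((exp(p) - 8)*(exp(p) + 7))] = (-exp(2*p) - 56)*exp(p)/(exp(4*p) - 2*exp(3*p) - 111*exp(2*p) + 112*exp(p) + 3136)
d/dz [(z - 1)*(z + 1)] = 2*z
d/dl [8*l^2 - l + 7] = 16*l - 1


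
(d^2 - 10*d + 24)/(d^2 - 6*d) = (d - 4)/d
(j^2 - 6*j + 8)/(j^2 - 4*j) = (j - 2)/j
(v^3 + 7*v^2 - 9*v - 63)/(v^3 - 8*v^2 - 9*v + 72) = (v + 7)/(v - 8)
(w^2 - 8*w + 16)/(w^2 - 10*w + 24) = (w - 4)/(w - 6)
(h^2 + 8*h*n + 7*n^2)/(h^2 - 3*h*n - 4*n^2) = (h + 7*n)/(h - 4*n)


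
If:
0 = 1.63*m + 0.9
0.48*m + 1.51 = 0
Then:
No Solution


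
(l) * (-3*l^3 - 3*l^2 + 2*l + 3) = -3*l^4 - 3*l^3 + 2*l^2 + 3*l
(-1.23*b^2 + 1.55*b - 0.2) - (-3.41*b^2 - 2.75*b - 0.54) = 2.18*b^2 + 4.3*b + 0.34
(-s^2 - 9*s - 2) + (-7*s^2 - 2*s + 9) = -8*s^2 - 11*s + 7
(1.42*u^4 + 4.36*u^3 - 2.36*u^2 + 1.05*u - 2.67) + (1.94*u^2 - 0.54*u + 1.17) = 1.42*u^4 + 4.36*u^3 - 0.42*u^2 + 0.51*u - 1.5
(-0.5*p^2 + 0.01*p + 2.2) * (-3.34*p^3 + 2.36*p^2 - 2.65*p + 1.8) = 1.67*p^5 - 1.2134*p^4 - 5.9994*p^3 + 4.2655*p^2 - 5.812*p + 3.96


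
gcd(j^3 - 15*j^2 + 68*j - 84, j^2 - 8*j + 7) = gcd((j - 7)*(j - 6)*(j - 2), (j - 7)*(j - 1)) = j - 7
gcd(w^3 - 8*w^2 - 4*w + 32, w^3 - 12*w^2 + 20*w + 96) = w^2 - 6*w - 16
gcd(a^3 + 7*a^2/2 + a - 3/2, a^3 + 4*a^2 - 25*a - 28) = a + 1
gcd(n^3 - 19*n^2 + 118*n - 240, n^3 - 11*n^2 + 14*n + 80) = n^2 - 13*n + 40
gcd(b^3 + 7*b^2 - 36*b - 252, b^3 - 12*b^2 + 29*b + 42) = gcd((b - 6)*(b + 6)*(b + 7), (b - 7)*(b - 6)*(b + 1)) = b - 6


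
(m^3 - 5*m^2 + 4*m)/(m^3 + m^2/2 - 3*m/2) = 2*(m - 4)/(2*m + 3)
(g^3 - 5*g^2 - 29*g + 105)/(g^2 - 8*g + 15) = (g^2 - 2*g - 35)/(g - 5)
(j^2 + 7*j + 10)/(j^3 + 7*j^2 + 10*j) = 1/j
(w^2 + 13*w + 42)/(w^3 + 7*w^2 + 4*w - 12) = (w + 7)/(w^2 + w - 2)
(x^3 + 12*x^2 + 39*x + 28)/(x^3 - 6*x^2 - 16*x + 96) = (x^2 + 8*x + 7)/(x^2 - 10*x + 24)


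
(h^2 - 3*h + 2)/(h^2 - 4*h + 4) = (h - 1)/(h - 2)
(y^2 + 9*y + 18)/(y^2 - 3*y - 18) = (y + 6)/(y - 6)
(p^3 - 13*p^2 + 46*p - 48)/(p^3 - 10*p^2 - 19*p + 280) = (p^2 - 5*p + 6)/(p^2 - 2*p - 35)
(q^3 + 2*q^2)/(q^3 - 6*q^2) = (q + 2)/(q - 6)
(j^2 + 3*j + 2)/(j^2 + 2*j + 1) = (j + 2)/(j + 1)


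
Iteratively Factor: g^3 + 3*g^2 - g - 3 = (g + 3)*(g^2 - 1) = (g + 1)*(g + 3)*(g - 1)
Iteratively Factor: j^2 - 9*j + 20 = (j - 4)*(j - 5)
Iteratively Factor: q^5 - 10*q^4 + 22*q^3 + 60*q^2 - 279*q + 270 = (q + 3)*(q^4 - 13*q^3 + 61*q^2 - 123*q + 90) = (q - 5)*(q + 3)*(q^3 - 8*q^2 + 21*q - 18) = (q - 5)*(q - 3)*(q + 3)*(q^2 - 5*q + 6) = (q - 5)*(q - 3)^2*(q + 3)*(q - 2)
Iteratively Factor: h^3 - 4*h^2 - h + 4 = (h + 1)*(h^2 - 5*h + 4) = (h - 4)*(h + 1)*(h - 1)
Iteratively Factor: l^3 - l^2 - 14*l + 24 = (l - 2)*(l^2 + l - 12) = (l - 2)*(l + 4)*(l - 3)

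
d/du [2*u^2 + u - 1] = 4*u + 1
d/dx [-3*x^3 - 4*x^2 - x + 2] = -9*x^2 - 8*x - 1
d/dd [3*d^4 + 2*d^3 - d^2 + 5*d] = 12*d^3 + 6*d^2 - 2*d + 5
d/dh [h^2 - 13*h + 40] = 2*h - 13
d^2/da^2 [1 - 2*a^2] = -4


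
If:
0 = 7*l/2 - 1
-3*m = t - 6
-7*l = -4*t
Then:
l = 2/7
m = 11/6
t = 1/2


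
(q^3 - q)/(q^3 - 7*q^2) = (q^2 - 1)/(q*(q - 7))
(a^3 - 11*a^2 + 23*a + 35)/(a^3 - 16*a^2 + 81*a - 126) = (a^2 - 4*a - 5)/(a^2 - 9*a + 18)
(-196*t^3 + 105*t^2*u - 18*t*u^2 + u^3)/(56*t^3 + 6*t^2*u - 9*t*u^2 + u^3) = (-7*t + u)/(2*t + u)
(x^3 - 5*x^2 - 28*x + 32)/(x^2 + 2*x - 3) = (x^2 - 4*x - 32)/(x + 3)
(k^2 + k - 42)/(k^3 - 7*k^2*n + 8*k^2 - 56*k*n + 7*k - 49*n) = (k - 6)/(k^2 - 7*k*n + k - 7*n)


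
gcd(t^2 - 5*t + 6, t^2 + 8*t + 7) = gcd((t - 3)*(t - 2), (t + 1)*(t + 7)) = 1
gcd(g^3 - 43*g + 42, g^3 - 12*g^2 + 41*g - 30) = g^2 - 7*g + 6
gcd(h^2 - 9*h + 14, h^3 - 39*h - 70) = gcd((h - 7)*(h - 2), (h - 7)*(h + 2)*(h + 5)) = h - 7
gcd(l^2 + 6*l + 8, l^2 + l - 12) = l + 4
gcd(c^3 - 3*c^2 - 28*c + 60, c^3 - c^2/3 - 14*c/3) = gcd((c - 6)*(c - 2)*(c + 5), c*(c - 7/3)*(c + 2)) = 1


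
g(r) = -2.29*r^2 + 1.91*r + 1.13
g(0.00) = 1.13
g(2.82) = -11.69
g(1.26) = -0.10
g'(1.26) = -3.86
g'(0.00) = 1.91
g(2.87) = -12.25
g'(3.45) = -13.89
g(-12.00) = -351.55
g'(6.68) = -28.68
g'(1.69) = -5.83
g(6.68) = -88.30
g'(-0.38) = 3.65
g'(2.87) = -11.23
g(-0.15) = 0.79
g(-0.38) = 0.07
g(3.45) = -19.54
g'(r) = 1.91 - 4.58*r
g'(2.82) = -11.01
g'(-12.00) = 56.87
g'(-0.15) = 2.60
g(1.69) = -2.18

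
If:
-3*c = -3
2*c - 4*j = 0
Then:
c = 1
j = 1/2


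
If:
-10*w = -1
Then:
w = 1/10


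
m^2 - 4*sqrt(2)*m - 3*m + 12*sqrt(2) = (m - 3)*(m - 4*sqrt(2))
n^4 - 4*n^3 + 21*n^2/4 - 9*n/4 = n*(n - 3/2)^2*(n - 1)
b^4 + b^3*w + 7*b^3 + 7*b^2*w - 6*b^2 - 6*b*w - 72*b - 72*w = (b - 3)*(b + 4)*(b + 6)*(b + w)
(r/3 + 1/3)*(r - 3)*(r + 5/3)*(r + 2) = r^4/3 + 5*r^3/9 - 7*r^2/3 - 53*r/9 - 10/3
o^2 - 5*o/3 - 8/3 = (o - 8/3)*(o + 1)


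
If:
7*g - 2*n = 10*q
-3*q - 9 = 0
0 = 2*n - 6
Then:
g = -24/7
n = 3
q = -3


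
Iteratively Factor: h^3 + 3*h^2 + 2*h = (h + 1)*(h^2 + 2*h) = (h + 1)*(h + 2)*(h)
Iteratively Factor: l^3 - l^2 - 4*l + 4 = (l - 1)*(l^2 - 4) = (l - 2)*(l - 1)*(l + 2)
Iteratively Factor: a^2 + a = (a)*(a + 1)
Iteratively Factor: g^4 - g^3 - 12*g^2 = (g - 4)*(g^3 + 3*g^2) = g*(g - 4)*(g^2 + 3*g) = g^2*(g - 4)*(g + 3)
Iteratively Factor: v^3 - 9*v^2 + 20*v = (v)*(v^2 - 9*v + 20) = v*(v - 5)*(v - 4)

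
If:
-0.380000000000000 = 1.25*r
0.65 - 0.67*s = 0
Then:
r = -0.30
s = 0.97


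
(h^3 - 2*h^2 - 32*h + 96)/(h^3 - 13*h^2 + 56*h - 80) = (h + 6)/(h - 5)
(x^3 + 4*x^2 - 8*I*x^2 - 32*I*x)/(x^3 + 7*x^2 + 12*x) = (x - 8*I)/(x + 3)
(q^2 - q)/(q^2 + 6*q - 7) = q/(q + 7)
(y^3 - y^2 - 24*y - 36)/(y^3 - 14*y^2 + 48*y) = (y^2 + 5*y + 6)/(y*(y - 8))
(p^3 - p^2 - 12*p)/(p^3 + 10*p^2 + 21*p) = (p - 4)/(p + 7)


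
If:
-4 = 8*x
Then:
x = -1/2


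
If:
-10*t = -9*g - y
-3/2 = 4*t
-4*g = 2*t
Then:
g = 3/16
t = -3/8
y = -87/16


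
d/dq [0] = 0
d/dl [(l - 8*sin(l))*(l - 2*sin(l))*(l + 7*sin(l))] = -3*l^2*cos(l) + 3*l^2 - 6*l*sin(l) - 54*l*sin(2*l) + 336*sin(l)^2*cos(l) - 54*sin(l)^2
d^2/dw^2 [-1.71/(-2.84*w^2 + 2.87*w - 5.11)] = (-27.584352*w^2 + 27.875736*w + 1.71*(5.68*w - 2.87)*(11.36*w - 5.74) - 49.632408)/(2.84*w^2 - 2.87*w + 5.11)^3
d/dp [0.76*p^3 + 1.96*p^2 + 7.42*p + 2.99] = 2.28*p^2 + 3.92*p + 7.42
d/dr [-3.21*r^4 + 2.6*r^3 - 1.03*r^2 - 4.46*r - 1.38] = -12.84*r^3 + 7.8*r^2 - 2.06*r - 4.46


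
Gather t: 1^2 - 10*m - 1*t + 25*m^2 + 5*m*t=25*m^2 - 10*m + t*(5*m - 1) + 1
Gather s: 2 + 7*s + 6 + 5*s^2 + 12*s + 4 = 5*s^2 + 19*s + 12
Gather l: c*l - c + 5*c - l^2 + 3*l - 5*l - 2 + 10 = 4*c - l^2 + l*(c - 2) + 8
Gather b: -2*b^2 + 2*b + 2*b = -2*b^2 + 4*b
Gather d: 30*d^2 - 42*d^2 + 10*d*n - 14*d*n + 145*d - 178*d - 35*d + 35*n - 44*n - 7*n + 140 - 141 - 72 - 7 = -12*d^2 + d*(-4*n - 68) - 16*n - 80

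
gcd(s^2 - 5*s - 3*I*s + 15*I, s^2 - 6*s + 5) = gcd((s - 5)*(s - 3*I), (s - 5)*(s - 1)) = s - 5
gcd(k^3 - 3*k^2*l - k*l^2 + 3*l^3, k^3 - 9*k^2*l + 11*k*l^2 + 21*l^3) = k^2 - 2*k*l - 3*l^2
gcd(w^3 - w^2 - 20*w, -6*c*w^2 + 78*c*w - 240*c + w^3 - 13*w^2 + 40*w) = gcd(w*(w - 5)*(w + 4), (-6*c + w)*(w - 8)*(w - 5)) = w - 5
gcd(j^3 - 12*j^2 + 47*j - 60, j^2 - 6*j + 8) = j - 4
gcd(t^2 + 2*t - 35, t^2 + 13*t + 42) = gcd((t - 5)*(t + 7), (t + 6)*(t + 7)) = t + 7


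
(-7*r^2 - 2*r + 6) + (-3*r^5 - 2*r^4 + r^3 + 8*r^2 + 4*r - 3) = -3*r^5 - 2*r^4 + r^3 + r^2 + 2*r + 3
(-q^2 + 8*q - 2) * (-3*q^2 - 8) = 3*q^4 - 24*q^3 + 14*q^2 - 64*q + 16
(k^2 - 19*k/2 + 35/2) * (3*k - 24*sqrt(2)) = 3*k^3 - 24*sqrt(2)*k^2 - 57*k^2/2 + 105*k/2 + 228*sqrt(2)*k - 420*sqrt(2)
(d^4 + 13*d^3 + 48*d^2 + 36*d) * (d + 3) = d^5 + 16*d^4 + 87*d^3 + 180*d^2 + 108*d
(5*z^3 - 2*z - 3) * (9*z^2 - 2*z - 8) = 45*z^5 - 10*z^4 - 58*z^3 - 23*z^2 + 22*z + 24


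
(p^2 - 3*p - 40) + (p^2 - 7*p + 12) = 2*p^2 - 10*p - 28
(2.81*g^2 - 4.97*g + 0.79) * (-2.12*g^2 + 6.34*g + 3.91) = -5.9572*g^4 + 28.3518*g^3 - 22.1975*g^2 - 14.4241*g + 3.0889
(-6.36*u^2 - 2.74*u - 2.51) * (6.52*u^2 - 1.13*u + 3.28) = -41.4672*u^4 - 10.678*u^3 - 34.1298*u^2 - 6.1509*u - 8.2328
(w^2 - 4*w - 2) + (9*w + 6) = w^2 + 5*w + 4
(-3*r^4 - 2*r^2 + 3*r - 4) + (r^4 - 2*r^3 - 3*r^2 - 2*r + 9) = -2*r^4 - 2*r^3 - 5*r^2 + r + 5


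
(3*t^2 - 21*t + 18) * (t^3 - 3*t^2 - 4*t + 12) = 3*t^5 - 30*t^4 + 69*t^3 + 66*t^2 - 324*t + 216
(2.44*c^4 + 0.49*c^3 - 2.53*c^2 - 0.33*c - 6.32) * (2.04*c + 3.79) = 4.9776*c^5 + 10.2472*c^4 - 3.3041*c^3 - 10.2619*c^2 - 14.1435*c - 23.9528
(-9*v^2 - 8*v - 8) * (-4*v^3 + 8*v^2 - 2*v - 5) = 36*v^5 - 40*v^4 - 14*v^3 - 3*v^2 + 56*v + 40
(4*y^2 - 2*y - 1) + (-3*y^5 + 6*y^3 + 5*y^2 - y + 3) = -3*y^5 + 6*y^3 + 9*y^2 - 3*y + 2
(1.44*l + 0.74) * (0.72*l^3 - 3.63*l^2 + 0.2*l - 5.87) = 1.0368*l^4 - 4.6944*l^3 - 2.3982*l^2 - 8.3048*l - 4.3438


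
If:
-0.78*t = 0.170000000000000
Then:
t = -0.22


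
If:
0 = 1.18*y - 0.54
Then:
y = 0.46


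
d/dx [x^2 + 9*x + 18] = 2*x + 9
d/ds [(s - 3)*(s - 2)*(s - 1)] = 3*s^2 - 12*s + 11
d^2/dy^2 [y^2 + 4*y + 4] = 2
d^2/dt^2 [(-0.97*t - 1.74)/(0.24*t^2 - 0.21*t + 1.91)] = (-(0.48*t - 0.21)*(0.96*t - 0.42)*(0.97*t + 1.74) + (1.3968*t + 0.4278)*(0.24*t^2 - 0.21*t + 1.91))/(0.24*t^2 - 0.21*t + 1.91)^3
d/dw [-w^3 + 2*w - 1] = 2 - 3*w^2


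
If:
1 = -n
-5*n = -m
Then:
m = -5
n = -1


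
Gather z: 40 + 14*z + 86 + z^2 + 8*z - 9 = z^2 + 22*z + 117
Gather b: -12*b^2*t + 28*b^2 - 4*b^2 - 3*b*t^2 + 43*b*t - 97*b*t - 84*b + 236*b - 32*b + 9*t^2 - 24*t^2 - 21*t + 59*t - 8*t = b^2*(24 - 12*t) + b*(-3*t^2 - 54*t + 120) - 15*t^2 + 30*t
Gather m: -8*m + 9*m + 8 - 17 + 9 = m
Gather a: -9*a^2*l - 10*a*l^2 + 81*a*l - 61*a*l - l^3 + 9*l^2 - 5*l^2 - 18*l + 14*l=-9*a^2*l + a*(-10*l^2 + 20*l) - l^3 + 4*l^2 - 4*l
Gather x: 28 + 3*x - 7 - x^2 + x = -x^2 + 4*x + 21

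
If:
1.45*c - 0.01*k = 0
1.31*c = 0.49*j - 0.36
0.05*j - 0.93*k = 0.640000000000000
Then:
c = -0.00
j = 0.72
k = -0.65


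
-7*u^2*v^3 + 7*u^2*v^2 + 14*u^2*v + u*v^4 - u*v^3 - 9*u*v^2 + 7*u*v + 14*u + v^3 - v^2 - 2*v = (-7*u + v)*(v - 2)*(v + 1)*(u*v + 1)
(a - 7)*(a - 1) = a^2 - 8*a + 7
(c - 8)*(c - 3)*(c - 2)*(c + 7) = c^4 - 6*c^3 - 45*c^2 + 274*c - 336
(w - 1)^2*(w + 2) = w^3 - 3*w + 2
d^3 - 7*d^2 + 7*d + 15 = (d - 5)*(d - 3)*(d + 1)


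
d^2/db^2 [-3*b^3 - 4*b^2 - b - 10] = -18*b - 8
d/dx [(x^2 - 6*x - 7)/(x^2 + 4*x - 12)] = 10*(x^2 - x + 10)/(x^4 + 8*x^3 - 8*x^2 - 96*x + 144)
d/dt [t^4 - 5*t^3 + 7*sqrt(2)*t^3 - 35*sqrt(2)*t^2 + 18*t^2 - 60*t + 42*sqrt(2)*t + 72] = 4*t^3 - 15*t^2 + 21*sqrt(2)*t^2 - 70*sqrt(2)*t + 36*t - 60 + 42*sqrt(2)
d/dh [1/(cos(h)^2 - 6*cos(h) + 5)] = 2*(cos(h) - 3)*sin(h)/(cos(h)^2 - 6*cos(h) + 5)^2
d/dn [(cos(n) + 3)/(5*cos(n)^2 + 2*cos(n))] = (5*sin(n) + 6*sin(n)/cos(n)^2 + 30*tan(n))/(5*cos(n) + 2)^2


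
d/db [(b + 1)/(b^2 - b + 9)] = (b^2 - b - (b + 1)*(2*b - 1) + 9)/(b^2 - b + 9)^2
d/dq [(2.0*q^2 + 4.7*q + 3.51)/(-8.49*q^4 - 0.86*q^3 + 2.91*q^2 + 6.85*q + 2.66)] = (33.96*q^5 + 121.429*q^4 + 127.2836*q^3 + 9.07879999999999*q^2 - 9.7882*q - 11.5415)/(72.0801*q^8 + 14.6028*q^7 - 48.6722*q^6 - 121.3182*q^5 - 48.4807*q^4 + 35.2918*q^3 + 62.4037*q^2 + 36.442*q + 7.0756)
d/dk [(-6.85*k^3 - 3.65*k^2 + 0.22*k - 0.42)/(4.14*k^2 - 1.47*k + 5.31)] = (-28.359*k^4 + 20.139*k^3 - 104.6658*k^2 - 35.2854*k + 0.5508)/(17.1396*k^4 - 12.1716*k^3 + 46.1277*k^2 - 15.6114*k + 28.1961)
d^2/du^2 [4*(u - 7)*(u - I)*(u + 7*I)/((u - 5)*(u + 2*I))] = (u^3*(40 - 64*I) + u^2*(-2136 - 480*I) + u*(13560 - 672*I) - 20552 + 3040*I)/(u^6 + u^5*(-15 + 6*I) + u^4*(63 - 90*I) + u^3*(55 + 442*I) + u^2*(-900 - 630*I) + u*(1500 - 600*I) + 1000*I)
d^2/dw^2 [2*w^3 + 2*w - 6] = 12*w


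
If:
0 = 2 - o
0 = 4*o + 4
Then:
No Solution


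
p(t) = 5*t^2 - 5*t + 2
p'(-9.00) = -95.00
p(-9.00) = 452.00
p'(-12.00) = -125.00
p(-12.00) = 782.00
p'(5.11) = 46.10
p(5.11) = 107.01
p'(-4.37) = -48.70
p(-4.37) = 119.33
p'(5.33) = 48.30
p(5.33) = 117.39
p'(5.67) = 51.70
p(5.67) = 134.39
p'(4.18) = 36.80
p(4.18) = 68.46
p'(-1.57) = -20.70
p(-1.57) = 22.17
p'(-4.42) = -49.20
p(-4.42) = 121.78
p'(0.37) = -1.30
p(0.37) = 0.83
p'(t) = 10*t - 5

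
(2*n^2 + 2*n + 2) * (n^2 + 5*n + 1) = 2*n^4 + 12*n^3 + 14*n^2 + 12*n + 2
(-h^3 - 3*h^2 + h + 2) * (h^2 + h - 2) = -h^5 - 4*h^4 + 9*h^2 - 4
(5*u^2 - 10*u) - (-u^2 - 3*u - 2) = 6*u^2 - 7*u + 2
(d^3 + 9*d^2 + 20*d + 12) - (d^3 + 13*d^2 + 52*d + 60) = -4*d^2 - 32*d - 48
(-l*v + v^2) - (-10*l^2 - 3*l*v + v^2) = 10*l^2 + 2*l*v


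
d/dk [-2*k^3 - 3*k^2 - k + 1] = -6*k^2 - 6*k - 1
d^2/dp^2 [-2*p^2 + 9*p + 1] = -4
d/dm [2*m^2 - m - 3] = 4*m - 1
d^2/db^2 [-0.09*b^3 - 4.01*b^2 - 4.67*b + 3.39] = -0.54*b - 8.02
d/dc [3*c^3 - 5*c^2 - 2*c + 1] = 9*c^2 - 10*c - 2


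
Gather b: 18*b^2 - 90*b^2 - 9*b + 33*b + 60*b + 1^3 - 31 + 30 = -72*b^2 + 84*b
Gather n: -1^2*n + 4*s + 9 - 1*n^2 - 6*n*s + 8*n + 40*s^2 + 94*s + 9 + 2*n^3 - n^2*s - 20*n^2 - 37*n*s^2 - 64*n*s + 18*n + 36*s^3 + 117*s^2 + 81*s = 2*n^3 + n^2*(-s - 21) + n*(-37*s^2 - 70*s + 25) + 36*s^3 + 157*s^2 + 179*s + 18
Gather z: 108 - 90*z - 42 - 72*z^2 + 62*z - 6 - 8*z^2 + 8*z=-80*z^2 - 20*z + 60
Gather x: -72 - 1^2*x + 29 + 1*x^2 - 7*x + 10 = x^2 - 8*x - 33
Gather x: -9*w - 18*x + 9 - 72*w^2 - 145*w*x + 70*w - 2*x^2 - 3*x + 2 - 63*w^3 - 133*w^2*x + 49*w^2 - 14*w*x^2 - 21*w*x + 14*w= -63*w^3 - 23*w^2 + 75*w + x^2*(-14*w - 2) + x*(-133*w^2 - 166*w - 21) + 11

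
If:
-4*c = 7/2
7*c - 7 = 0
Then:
No Solution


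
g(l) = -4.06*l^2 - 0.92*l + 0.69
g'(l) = -8.12*l - 0.92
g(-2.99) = -32.86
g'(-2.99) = 23.36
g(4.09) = -70.99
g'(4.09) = -34.13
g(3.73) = -59.23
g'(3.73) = -31.21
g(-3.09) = -35.23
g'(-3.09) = 24.17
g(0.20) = 0.34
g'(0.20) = -2.54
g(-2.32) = -19.03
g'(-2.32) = 17.92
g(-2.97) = -32.39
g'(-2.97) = 23.20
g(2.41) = -25.11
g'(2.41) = -20.49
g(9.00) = -336.45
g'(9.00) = -74.00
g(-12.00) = -572.91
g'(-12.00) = 96.52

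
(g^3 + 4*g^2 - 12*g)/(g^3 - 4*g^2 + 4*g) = (g + 6)/(g - 2)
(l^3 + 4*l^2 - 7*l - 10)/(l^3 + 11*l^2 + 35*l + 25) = (l - 2)/(l + 5)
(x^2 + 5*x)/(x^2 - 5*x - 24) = x*(x + 5)/(x^2 - 5*x - 24)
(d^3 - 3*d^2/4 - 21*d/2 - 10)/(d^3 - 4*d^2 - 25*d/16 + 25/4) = 4*(d + 2)/(4*d - 5)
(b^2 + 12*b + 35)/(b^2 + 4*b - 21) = (b + 5)/(b - 3)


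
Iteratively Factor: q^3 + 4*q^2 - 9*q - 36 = (q + 3)*(q^2 + q - 12) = (q + 3)*(q + 4)*(q - 3)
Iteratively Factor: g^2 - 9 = (g + 3)*(g - 3)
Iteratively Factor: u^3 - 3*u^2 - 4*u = (u - 4)*(u^2 + u) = (u - 4)*(u + 1)*(u)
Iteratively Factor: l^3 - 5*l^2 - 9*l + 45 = (l + 3)*(l^2 - 8*l + 15) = (l - 5)*(l + 3)*(l - 3)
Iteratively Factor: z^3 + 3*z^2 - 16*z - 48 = (z + 4)*(z^2 - z - 12) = (z + 3)*(z + 4)*(z - 4)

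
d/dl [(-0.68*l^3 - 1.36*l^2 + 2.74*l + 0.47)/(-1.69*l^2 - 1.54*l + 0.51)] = (1.1492*l^4 + 2.0944*l^3 + 5.6846*l^2 + 0.2014*l + 2.1212)/(2.8561*l^4 + 5.2052*l^3 + 0.6478*l^2 - 1.5708*l + 0.2601)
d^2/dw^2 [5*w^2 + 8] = 10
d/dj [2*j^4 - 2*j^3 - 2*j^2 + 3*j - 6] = 8*j^3 - 6*j^2 - 4*j + 3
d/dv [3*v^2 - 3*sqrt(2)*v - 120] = 6*v - 3*sqrt(2)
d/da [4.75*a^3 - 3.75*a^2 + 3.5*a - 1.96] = 14.25*a^2 - 7.5*a + 3.5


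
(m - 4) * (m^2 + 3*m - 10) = m^3 - m^2 - 22*m + 40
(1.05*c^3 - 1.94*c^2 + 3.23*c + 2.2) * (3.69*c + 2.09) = 3.8745*c^4 - 4.9641*c^3 + 7.8641*c^2 + 14.8687*c + 4.598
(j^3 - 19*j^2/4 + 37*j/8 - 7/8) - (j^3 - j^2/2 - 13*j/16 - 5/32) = -17*j^2/4 + 87*j/16 - 23/32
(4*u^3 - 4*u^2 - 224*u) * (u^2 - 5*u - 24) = 4*u^5 - 24*u^4 - 300*u^3 + 1216*u^2 + 5376*u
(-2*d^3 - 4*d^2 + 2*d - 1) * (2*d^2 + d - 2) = -4*d^5 - 10*d^4 + 4*d^3 + 8*d^2 - 5*d + 2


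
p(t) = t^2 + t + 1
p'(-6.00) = -11.00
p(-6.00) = 31.00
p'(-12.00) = -23.00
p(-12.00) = 133.00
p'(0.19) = 1.38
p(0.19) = 1.23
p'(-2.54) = -4.08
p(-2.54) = 4.91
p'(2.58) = 6.16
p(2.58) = 10.24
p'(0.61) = 2.22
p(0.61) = 1.98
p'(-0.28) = 0.44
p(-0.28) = 0.80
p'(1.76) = 4.52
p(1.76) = 5.86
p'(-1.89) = -2.78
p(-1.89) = 2.68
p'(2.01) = 5.02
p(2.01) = 7.05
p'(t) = 2*t + 1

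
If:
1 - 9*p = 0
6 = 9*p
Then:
No Solution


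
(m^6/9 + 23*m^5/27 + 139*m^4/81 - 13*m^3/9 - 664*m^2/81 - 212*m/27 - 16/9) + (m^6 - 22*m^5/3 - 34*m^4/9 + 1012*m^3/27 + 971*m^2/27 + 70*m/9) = 10*m^6/9 - 175*m^5/27 - 167*m^4/81 + 973*m^3/27 + 2249*m^2/81 - 2*m/27 - 16/9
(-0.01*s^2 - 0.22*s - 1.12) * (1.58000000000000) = -0.0158*s^2 - 0.3476*s - 1.7696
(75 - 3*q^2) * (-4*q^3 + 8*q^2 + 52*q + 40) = 12*q^5 - 24*q^4 - 456*q^3 + 480*q^2 + 3900*q + 3000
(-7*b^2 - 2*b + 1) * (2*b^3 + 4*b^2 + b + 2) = -14*b^5 - 32*b^4 - 13*b^3 - 12*b^2 - 3*b + 2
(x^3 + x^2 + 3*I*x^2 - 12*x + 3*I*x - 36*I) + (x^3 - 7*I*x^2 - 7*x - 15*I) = 2*x^3 + x^2 - 4*I*x^2 - 19*x + 3*I*x - 51*I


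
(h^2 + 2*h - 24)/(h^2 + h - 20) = (h + 6)/(h + 5)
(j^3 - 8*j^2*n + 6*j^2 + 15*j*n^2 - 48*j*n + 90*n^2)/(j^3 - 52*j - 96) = (j^2 - 8*j*n + 15*n^2)/(j^2 - 6*j - 16)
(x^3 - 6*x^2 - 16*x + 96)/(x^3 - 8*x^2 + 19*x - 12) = (x^2 - 2*x - 24)/(x^2 - 4*x + 3)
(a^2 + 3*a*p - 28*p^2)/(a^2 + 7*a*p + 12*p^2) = (a^2 + 3*a*p - 28*p^2)/(a^2 + 7*a*p + 12*p^2)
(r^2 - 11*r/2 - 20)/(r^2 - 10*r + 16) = (r + 5/2)/(r - 2)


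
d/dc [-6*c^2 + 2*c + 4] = 2 - 12*c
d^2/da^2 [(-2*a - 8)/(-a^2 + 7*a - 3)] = 4*(3*(1 - a)*(a^2 - 7*a + 3) + (a + 4)*(2*a - 7)^2)/(a^2 - 7*a + 3)^3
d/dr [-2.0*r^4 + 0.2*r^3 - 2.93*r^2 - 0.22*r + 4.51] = -8.0*r^3 + 0.6*r^2 - 5.86*r - 0.22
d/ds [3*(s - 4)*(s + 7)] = 6*s + 9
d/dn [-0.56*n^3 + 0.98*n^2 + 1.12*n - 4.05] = -1.68*n^2 + 1.96*n + 1.12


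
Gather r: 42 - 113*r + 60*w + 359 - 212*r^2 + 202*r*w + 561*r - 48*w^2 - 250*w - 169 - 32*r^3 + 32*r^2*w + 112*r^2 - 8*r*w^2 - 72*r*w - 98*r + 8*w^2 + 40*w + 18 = -32*r^3 + r^2*(32*w - 100) + r*(-8*w^2 + 130*w + 350) - 40*w^2 - 150*w + 250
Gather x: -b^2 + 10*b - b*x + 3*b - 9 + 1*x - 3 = -b^2 + 13*b + x*(1 - b) - 12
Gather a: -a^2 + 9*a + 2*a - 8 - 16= -a^2 + 11*a - 24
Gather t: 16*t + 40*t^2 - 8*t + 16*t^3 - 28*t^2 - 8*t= 16*t^3 + 12*t^2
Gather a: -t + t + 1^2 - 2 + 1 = 0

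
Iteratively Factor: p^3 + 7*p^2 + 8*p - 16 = (p + 4)*(p^2 + 3*p - 4) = (p + 4)^2*(p - 1)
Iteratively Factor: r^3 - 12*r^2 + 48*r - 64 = (r - 4)*(r^2 - 8*r + 16) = (r - 4)^2*(r - 4)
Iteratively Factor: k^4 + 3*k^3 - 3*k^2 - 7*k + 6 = (k - 1)*(k^3 + 4*k^2 + k - 6) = (k - 1)*(k + 2)*(k^2 + 2*k - 3) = (k - 1)*(k + 2)*(k + 3)*(k - 1)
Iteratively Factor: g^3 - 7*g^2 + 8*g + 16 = (g - 4)*(g^2 - 3*g - 4) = (g - 4)^2*(g + 1)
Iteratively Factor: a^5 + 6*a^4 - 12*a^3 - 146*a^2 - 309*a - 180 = (a + 4)*(a^4 + 2*a^3 - 20*a^2 - 66*a - 45) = (a + 3)*(a + 4)*(a^3 - a^2 - 17*a - 15) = (a + 1)*(a + 3)*(a + 4)*(a^2 - 2*a - 15) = (a + 1)*(a + 3)^2*(a + 4)*(a - 5)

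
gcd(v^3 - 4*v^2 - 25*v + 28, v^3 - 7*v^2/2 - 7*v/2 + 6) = v - 1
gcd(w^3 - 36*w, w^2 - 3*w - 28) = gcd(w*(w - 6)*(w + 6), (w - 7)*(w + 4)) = 1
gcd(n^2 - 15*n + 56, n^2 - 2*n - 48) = n - 8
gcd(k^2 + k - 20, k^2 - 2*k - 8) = k - 4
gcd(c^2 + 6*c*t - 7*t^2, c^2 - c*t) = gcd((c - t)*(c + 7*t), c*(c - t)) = -c + t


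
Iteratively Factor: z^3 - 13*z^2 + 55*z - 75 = (z - 5)*(z^2 - 8*z + 15) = (z - 5)^2*(z - 3)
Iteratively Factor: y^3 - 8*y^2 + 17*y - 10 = (y - 2)*(y^2 - 6*y + 5) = (y - 2)*(y - 1)*(y - 5)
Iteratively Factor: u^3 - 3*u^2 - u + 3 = (u - 1)*(u^2 - 2*u - 3) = (u - 1)*(u + 1)*(u - 3)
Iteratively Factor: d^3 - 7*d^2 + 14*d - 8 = (d - 4)*(d^2 - 3*d + 2) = (d - 4)*(d - 1)*(d - 2)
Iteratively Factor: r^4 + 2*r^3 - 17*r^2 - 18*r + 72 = (r + 3)*(r^3 - r^2 - 14*r + 24) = (r - 2)*(r + 3)*(r^2 + r - 12) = (r - 3)*(r - 2)*(r + 3)*(r + 4)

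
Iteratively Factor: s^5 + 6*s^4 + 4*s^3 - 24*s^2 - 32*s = (s + 2)*(s^4 + 4*s^3 - 4*s^2 - 16*s) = s*(s + 2)*(s^3 + 4*s^2 - 4*s - 16) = s*(s - 2)*(s + 2)*(s^2 + 6*s + 8) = s*(s - 2)*(s + 2)^2*(s + 4)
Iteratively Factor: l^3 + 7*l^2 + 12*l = (l + 4)*(l^2 + 3*l) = (l + 3)*(l + 4)*(l)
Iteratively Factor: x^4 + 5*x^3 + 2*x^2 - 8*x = (x + 4)*(x^3 + x^2 - 2*x) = (x + 2)*(x + 4)*(x^2 - x) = (x - 1)*(x + 2)*(x + 4)*(x)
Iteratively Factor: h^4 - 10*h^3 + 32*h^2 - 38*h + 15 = (h - 5)*(h^3 - 5*h^2 + 7*h - 3) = (h - 5)*(h - 1)*(h^2 - 4*h + 3) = (h - 5)*(h - 3)*(h - 1)*(h - 1)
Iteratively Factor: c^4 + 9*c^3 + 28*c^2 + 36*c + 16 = (c + 1)*(c^3 + 8*c^2 + 20*c + 16) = (c + 1)*(c + 2)*(c^2 + 6*c + 8) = (c + 1)*(c + 2)^2*(c + 4)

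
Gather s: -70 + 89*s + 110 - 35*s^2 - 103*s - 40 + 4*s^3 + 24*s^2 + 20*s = 4*s^3 - 11*s^2 + 6*s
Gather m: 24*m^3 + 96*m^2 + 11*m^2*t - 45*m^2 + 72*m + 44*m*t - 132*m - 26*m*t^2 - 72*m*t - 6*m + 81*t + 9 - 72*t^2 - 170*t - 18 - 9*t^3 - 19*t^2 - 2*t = 24*m^3 + m^2*(11*t + 51) + m*(-26*t^2 - 28*t - 66) - 9*t^3 - 91*t^2 - 91*t - 9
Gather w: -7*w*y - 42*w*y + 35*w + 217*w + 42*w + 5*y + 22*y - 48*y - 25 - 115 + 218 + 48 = w*(294 - 49*y) - 21*y + 126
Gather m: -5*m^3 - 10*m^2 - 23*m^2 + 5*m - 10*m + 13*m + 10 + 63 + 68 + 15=-5*m^3 - 33*m^2 + 8*m + 156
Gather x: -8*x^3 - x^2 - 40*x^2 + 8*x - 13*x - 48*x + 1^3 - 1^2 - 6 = -8*x^3 - 41*x^2 - 53*x - 6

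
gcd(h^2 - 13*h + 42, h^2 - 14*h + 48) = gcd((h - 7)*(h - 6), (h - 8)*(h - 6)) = h - 6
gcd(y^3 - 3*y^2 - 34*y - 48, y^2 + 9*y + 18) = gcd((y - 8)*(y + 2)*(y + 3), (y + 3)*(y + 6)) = y + 3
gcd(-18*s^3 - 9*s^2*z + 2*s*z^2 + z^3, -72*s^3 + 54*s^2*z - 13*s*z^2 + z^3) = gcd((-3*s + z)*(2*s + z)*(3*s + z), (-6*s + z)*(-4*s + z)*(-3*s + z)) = -3*s + z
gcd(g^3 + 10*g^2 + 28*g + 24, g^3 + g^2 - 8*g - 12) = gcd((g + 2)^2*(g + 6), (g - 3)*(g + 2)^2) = g^2 + 4*g + 4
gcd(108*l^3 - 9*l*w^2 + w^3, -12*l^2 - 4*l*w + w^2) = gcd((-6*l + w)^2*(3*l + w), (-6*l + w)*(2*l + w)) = -6*l + w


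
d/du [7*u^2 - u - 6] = 14*u - 1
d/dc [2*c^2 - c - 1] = 4*c - 1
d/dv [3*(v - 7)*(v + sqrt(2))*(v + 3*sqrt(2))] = 9*v^2 - 42*v + 24*sqrt(2)*v - 84*sqrt(2) + 18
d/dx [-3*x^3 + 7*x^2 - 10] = x*(14 - 9*x)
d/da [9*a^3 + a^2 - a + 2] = 27*a^2 + 2*a - 1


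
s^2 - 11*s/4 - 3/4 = (s - 3)*(s + 1/4)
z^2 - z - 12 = (z - 4)*(z + 3)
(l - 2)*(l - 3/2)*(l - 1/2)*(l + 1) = l^4 - 3*l^3 + 3*l^2/4 + 13*l/4 - 3/2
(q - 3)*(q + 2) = q^2 - q - 6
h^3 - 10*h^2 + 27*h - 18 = (h - 6)*(h - 3)*(h - 1)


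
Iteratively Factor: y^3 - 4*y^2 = (y)*(y^2 - 4*y) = y^2*(y - 4)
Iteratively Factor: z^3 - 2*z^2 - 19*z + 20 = (z - 5)*(z^2 + 3*z - 4) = (z - 5)*(z + 4)*(z - 1)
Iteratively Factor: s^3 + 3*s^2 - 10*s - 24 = (s + 2)*(s^2 + s - 12) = (s + 2)*(s + 4)*(s - 3)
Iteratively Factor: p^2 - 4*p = (p)*(p - 4)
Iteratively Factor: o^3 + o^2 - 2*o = (o + 2)*(o^2 - o) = o*(o + 2)*(o - 1)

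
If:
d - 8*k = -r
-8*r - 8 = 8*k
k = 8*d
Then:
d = -1/71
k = -8/71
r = -63/71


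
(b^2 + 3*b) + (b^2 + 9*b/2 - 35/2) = 2*b^2 + 15*b/2 - 35/2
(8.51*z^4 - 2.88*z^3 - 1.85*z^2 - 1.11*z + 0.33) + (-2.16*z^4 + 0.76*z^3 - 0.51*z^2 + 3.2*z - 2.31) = 6.35*z^4 - 2.12*z^3 - 2.36*z^2 + 2.09*z - 1.98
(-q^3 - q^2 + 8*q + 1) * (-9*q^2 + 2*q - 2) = 9*q^5 + 7*q^4 - 72*q^3 + 9*q^2 - 14*q - 2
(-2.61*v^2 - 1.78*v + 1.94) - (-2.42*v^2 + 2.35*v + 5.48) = -0.19*v^2 - 4.13*v - 3.54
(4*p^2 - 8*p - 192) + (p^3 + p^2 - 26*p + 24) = p^3 + 5*p^2 - 34*p - 168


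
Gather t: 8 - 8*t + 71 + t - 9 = 70 - 7*t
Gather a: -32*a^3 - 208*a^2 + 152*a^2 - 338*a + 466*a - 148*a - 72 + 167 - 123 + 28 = -32*a^3 - 56*a^2 - 20*a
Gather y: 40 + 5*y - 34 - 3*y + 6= 2*y + 12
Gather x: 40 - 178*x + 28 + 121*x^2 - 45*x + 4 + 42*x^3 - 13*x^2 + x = 42*x^3 + 108*x^2 - 222*x + 72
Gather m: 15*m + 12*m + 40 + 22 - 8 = 27*m + 54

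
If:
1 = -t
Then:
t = -1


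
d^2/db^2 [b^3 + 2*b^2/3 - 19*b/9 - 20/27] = 6*b + 4/3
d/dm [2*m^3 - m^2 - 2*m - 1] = 6*m^2 - 2*m - 2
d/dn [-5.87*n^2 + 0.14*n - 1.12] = 0.14 - 11.74*n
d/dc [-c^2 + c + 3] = 1 - 2*c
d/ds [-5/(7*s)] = 5/(7*s^2)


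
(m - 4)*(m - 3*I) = m^2 - 4*m - 3*I*m + 12*I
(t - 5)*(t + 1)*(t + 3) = t^3 - t^2 - 17*t - 15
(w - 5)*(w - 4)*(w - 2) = w^3 - 11*w^2 + 38*w - 40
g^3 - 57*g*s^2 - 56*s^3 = (g - 8*s)*(g + s)*(g + 7*s)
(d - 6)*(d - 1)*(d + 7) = d^3 - 43*d + 42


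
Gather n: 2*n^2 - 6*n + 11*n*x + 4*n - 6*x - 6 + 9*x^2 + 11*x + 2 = 2*n^2 + n*(11*x - 2) + 9*x^2 + 5*x - 4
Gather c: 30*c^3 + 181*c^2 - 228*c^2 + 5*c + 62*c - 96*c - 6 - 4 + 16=30*c^3 - 47*c^2 - 29*c + 6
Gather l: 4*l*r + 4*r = 4*l*r + 4*r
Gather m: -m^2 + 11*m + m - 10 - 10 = -m^2 + 12*m - 20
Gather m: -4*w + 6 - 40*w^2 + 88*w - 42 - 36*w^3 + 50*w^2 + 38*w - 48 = -36*w^3 + 10*w^2 + 122*w - 84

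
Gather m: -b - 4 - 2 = -b - 6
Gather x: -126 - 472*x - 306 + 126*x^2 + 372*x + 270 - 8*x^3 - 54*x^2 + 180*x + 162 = -8*x^3 + 72*x^2 + 80*x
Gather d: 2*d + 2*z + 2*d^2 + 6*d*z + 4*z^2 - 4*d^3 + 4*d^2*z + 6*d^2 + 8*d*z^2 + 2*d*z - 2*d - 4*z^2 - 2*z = -4*d^3 + d^2*(4*z + 8) + d*(8*z^2 + 8*z)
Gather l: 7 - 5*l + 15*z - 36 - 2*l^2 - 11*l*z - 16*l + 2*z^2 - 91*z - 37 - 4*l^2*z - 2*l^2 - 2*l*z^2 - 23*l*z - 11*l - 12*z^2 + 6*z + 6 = l^2*(-4*z - 4) + l*(-2*z^2 - 34*z - 32) - 10*z^2 - 70*z - 60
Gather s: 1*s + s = 2*s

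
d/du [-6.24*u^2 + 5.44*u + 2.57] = 5.44 - 12.48*u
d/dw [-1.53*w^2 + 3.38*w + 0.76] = 3.38 - 3.06*w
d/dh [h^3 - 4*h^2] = h*(3*h - 8)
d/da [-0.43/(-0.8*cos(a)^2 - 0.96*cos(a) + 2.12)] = (0.688*cos(a) + 0.4128)*sin(a)/(0.8*cos(a)^2 + 0.96*cos(a) - 2.12)^2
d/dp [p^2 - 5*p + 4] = 2*p - 5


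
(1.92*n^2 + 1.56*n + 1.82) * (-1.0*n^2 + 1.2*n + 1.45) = -1.92*n^4 + 0.744*n^3 + 2.836*n^2 + 4.446*n + 2.639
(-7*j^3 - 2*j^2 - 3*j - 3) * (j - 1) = -7*j^4 + 5*j^3 - j^2 + 3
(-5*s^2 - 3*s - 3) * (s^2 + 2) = -5*s^4 - 3*s^3 - 13*s^2 - 6*s - 6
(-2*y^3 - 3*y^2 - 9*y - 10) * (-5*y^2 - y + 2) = 10*y^5 + 17*y^4 + 44*y^3 + 53*y^2 - 8*y - 20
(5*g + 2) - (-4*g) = 9*g + 2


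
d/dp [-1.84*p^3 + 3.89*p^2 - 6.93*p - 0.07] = -5.52*p^2 + 7.78*p - 6.93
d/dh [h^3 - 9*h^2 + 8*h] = 3*h^2 - 18*h + 8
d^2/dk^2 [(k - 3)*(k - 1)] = 2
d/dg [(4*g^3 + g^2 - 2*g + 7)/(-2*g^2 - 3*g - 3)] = (-8*g^4 - 24*g^3 - 43*g^2 + 22*g + 27)/(4*g^4 + 12*g^3 + 21*g^2 + 18*g + 9)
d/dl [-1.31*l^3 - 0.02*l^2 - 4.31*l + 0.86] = -3.93*l^2 - 0.04*l - 4.31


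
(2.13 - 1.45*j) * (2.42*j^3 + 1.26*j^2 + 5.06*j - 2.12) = -3.509*j^4 + 3.3276*j^3 - 4.6532*j^2 + 13.8518*j - 4.5156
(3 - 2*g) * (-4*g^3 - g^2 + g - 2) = 8*g^4 - 10*g^3 - 5*g^2 + 7*g - 6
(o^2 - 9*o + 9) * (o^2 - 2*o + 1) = o^4 - 11*o^3 + 28*o^2 - 27*o + 9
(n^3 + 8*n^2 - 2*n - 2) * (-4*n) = -4*n^4 - 32*n^3 + 8*n^2 + 8*n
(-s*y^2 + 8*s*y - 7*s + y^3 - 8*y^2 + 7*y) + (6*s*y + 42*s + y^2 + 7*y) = -s*y^2 + 14*s*y + 35*s + y^3 - 7*y^2 + 14*y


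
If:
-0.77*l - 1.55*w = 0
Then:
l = -2.01298701298701*w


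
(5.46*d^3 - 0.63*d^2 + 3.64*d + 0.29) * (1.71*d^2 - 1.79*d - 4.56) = 9.3366*d^5 - 10.8507*d^4 - 17.5455*d^3 - 3.1469*d^2 - 17.1175*d - 1.3224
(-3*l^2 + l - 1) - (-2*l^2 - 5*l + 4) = -l^2 + 6*l - 5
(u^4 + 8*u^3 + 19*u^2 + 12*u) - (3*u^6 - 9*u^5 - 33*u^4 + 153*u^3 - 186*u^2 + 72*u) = -3*u^6 + 9*u^5 + 34*u^4 - 145*u^3 + 205*u^2 - 60*u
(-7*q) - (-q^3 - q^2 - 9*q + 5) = q^3 + q^2 + 2*q - 5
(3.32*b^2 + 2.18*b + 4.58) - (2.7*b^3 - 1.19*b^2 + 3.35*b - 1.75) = -2.7*b^3 + 4.51*b^2 - 1.17*b + 6.33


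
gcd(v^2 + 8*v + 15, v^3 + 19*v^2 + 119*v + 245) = v + 5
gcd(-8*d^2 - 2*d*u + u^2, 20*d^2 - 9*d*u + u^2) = -4*d + u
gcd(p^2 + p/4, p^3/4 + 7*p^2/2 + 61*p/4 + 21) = 1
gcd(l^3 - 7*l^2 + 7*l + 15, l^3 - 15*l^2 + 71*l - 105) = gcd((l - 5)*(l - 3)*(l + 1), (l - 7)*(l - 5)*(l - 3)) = l^2 - 8*l + 15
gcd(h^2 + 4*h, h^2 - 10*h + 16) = 1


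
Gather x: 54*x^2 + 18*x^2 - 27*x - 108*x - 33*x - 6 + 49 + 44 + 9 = 72*x^2 - 168*x + 96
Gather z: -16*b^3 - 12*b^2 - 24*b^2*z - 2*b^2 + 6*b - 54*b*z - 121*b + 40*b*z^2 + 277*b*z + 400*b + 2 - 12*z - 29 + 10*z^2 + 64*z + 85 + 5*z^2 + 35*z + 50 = -16*b^3 - 14*b^2 + 285*b + z^2*(40*b + 15) + z*(-24*b^2 + 223*b + 87) + 108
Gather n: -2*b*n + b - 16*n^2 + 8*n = b - 16*n^2 + n*(8 - 2*b)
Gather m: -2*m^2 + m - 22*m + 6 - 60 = -2*m^2 - 21*m - 54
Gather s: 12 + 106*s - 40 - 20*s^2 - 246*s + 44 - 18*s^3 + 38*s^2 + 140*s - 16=-18*s^3 + 18*s^2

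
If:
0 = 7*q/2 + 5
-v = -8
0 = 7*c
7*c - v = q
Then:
No Solution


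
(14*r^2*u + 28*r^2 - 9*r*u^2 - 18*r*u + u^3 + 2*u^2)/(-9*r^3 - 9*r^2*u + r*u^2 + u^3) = (-14*r^2*u - 28*r^2 + 9*r*u^2 + 18*r*u - u^3 - 2*u^2)/(9*r^3 + 9*r^2*u - r*u^2 - u^3)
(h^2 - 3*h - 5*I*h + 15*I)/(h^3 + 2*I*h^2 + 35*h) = (h - 3)/(h*(h + 7*I))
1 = 1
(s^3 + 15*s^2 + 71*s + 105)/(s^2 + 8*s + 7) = (s^2 + 8*s + 15)/(s + 1)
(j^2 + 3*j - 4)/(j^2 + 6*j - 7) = (j + 4)/(j + 7)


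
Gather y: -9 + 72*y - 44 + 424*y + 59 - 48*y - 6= 448*y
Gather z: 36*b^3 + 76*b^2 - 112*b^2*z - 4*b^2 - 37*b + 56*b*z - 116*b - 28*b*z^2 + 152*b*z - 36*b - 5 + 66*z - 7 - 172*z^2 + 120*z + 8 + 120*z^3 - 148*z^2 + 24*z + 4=36*b^3 + 72*b^2 - 189*b + 120*z^3 + z^2*(-28*b - 320) + z*(-112*b^2 + 208*b + 210)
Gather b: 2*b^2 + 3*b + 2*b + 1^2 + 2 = 2*b^2 + 5*b + 3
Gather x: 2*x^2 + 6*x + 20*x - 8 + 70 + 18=2*x^2 + 26*x + 80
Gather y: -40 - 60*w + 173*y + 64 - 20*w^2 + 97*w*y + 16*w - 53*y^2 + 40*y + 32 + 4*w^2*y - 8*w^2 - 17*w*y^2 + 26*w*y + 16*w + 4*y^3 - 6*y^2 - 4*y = -28*w^2 - 28*w + 4*y^3 + y^2*(-17*w - 59) + y*(4*w^2 + 123*w + 209) + 56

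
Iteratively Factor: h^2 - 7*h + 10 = (h - 5)*(h - 2)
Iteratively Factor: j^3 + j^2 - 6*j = (j + 3)*(j^2 - 2*j) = j*(j + 3)*(j - 2)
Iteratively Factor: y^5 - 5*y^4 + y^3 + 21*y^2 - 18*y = (y - 3)*(y^4 - 2*y^3 - 5*y^2 + 6*y) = (y - 3)*(y + 2)*(y^3 - 4*y^2 + 3*y) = (y - 3)^2*(y + 2)*(y^2 - y) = (y - 3)^2*(y - 1)*(y + 2)*(y)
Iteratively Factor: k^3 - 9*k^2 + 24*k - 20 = (k - 5)*(k^2 - 4*k + 4) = (k - 5)*(k - 2)*(k - 2)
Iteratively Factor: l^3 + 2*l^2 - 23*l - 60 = (l - 5)*(l^2 + 7*l + 12) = (l - 5)*(l + 4)*(l + 3)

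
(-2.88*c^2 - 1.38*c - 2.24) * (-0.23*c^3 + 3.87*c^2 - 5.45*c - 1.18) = 0.6624*c^5 - 10.8282*c^4 + 10.8706*c^3 + 2.2506*c^2 + 13.8364*c + 2.6432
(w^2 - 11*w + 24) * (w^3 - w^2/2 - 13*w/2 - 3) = w^5 - 23*w^4/2 + 23*w^3 + 113*w^2/2 - 123*w - 72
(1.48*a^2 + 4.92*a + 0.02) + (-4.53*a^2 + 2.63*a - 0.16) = -3.05*a^2 + 7.55*a - 0.14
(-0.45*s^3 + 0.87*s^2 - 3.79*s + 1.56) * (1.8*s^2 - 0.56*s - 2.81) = -0.81*s^5 + 1.818*s^4 - 6.0447*s^3 + 2.4857*s^2 + 9.7763*s - 4.3836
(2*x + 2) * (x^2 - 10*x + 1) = 2*x^3 - 18*x^2 - 18*x + 2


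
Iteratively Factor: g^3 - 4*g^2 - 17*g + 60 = (g - 3)*(g^2 - g - 20) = (g - 3)*(g + 4)*(g - 5)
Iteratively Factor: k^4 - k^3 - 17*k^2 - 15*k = (k)*(k^3 - k^2 - 17*k - 15) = k*(k - 5)*(k^2 + 4*k + 3) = k*(k - 5)*(k + 3)*(k + 1)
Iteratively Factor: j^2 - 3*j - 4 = (j + 1)*(j - 4)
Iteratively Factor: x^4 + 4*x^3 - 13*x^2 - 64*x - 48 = (x + 3)*(x^3 + x^2 - 16*x - 16) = (x + 1)*(x + 3)*(x^2 - 16) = (x - 4)*(x + 1)*(x + 3)*(x + 4)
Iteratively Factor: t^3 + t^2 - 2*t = (t + 2)*(t^2 - t) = (t - 1)*(t + 2)*(t)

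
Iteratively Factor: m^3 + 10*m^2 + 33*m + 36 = (m + 4)*(m^2 + 6*m + 9) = (m + 3)*(m + 4)*(m + 3)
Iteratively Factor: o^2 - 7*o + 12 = (o - 4)*(o - 3)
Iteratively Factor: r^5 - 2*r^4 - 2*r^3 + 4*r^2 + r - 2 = (r + 1)*(r^4 - 3*r^3 + r^2 + 3*r - 2) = (r + 1)^2*(r^3 - 4*r^2 + 5*r - 2) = (r - 2)*(r + 1)^2*(r^2 - 2*r + 1) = (r - 2)*(r - 1)*(r + 1)^2*(r - 1)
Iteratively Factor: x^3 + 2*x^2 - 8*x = (x - 2)*(x^2 + 4*x) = (x - 2)*(x + 4)*(x)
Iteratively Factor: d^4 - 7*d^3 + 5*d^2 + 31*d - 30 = (d - 1)*(d^3 - 6*d^2 - d + 30) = (d - 3)*(d - 1)*(d^2 - 3*d - 10) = (d - 5)*(d - 3)*(d - 1)*(d + 2)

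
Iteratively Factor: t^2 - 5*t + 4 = (t - 4)*(t - 1)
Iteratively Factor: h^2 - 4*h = (h - 4)*(h)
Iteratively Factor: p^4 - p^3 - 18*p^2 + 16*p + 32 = (p - 2)*(p^3 + p^2 - 16*p - 16) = (p - 2)*(p + 4)*(p^2 - 3*p - 4) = (p - 2)*(p + 1)*(p + 4)*(p - 4)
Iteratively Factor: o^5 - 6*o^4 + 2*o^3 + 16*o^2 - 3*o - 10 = (o + 1)*(o^4 - 7*o^3 + 9*o^2 + 7*o - 10) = (o - 5)*(o + 1)*(o^3 - 2*o^2 - o + 2) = (o - 5)*(o - 1)*(o + 1)*(o^2 - o - 2) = (o - 5)*(o - 1)*(o + 1)^2*(o - 2)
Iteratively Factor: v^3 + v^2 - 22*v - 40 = (v - 5)*(v^2 + 6*v + 8) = (v - 5)*(v + 4)*(v + 2)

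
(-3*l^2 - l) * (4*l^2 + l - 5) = -12*l^4 - 7*l^3 + 14*l^2 + 5*l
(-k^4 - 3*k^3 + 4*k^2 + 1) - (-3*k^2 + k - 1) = -k^4 - 3*k^3 + 7*k^2 - k + 2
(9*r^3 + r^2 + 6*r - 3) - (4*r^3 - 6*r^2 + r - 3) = 5*r^3 + 7*r^2 + 5*r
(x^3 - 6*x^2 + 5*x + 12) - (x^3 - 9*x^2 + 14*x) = 3*x^2 - 9*x + 12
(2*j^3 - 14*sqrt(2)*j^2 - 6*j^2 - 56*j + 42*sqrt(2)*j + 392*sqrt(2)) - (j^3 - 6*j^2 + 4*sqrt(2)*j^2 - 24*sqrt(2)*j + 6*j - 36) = j^3 - 18*sqrt(2)*j^2 - 62*j + 66*sqrt(2)*j + 36 + 392*sqrt(2)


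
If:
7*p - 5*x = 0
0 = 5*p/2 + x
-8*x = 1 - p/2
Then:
No Solution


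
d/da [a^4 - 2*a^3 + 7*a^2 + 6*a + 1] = 4*a^3 - 6*a^2 + 14*a + 6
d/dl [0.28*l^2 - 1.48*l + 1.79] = 0.56*l - 1.48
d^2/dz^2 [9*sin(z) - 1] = -9*sin(z)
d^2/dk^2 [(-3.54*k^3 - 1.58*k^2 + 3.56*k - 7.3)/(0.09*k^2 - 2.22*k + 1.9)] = (-2.77555756156289e-17*k^5 - 8.88178419700125e-16*k^4 - 34.256088*k^3 + 90.85662*k^2 - 71.57772*k - 50.83348)/(0.000729*k^6 - 0.053946*k^5 + 1.376838*k^4 - 13.218768*k^3 + 29.06658*k^2 - 24.0426*k + 6.859)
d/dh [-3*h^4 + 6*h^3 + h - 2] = -12*h^3 + 18*h^2 + 1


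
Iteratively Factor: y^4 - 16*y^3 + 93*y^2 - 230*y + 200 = (y - 4)*(y^3 - 12*y^2 + 45*y - 50) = (y - 4)*(y - 2)*(y^2 - 10*y + 25) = (y - 5)*(y - 4)*(y - 2)*(y - 5)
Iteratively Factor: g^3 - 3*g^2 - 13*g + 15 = (g + 3)*(g^2 - 6*g + 5) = (g - 1)*(g + 3)*(g - 5)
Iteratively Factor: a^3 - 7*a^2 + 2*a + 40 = (a - 4)*(a^2 - 3*a - 10) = (a - 5)*(a - 4)*(a + 2)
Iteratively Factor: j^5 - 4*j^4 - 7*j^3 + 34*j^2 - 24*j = (j)*(j^4 - 4*j^3 - 7*j^2 + 34*j - 24) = j*(j - 4)*(j^3 - 7*j + 6) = j*(j - 4)*(j - 1)*(j^2 + j - 6) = j*(j - 4)*(j - 1)*(j + 3)*(j - 2)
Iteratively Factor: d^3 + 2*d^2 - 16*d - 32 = (d + 2)*(d^2 - 16) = (d - 4)*(d + 2)*(d + 4)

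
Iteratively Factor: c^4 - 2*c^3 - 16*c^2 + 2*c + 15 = (c + 3)*(c^3 - 5*c^2 - c + 5) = (c - 1)*(c + 3)*(c^2 - 4*c - 5) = (c - 5)*(c - 1)*(c + 3)*(c + 1)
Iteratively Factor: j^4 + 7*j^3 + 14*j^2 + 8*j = (j)*(j^3 + 7*j^2 + 14*j + 8) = j*(j + 4)*(j^2 + 3*j + 2) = j*(j + 2)*(j + 4)*(j + 1)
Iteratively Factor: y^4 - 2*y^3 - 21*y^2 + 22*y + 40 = (y + 4)*(y^3 - 6*y^2 + 3*y + 10) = (y - 5)*(y + 4)*(y^2 - y - 2) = (y - 5)*(y - 2)*(y + 4)*(y + 1)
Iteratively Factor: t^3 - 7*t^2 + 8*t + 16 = (t - 4)*(t^2 - 3*t - 4) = (t - 4)*(t + 1)*(t - 4)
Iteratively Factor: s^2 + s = (s + 1)*(s)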